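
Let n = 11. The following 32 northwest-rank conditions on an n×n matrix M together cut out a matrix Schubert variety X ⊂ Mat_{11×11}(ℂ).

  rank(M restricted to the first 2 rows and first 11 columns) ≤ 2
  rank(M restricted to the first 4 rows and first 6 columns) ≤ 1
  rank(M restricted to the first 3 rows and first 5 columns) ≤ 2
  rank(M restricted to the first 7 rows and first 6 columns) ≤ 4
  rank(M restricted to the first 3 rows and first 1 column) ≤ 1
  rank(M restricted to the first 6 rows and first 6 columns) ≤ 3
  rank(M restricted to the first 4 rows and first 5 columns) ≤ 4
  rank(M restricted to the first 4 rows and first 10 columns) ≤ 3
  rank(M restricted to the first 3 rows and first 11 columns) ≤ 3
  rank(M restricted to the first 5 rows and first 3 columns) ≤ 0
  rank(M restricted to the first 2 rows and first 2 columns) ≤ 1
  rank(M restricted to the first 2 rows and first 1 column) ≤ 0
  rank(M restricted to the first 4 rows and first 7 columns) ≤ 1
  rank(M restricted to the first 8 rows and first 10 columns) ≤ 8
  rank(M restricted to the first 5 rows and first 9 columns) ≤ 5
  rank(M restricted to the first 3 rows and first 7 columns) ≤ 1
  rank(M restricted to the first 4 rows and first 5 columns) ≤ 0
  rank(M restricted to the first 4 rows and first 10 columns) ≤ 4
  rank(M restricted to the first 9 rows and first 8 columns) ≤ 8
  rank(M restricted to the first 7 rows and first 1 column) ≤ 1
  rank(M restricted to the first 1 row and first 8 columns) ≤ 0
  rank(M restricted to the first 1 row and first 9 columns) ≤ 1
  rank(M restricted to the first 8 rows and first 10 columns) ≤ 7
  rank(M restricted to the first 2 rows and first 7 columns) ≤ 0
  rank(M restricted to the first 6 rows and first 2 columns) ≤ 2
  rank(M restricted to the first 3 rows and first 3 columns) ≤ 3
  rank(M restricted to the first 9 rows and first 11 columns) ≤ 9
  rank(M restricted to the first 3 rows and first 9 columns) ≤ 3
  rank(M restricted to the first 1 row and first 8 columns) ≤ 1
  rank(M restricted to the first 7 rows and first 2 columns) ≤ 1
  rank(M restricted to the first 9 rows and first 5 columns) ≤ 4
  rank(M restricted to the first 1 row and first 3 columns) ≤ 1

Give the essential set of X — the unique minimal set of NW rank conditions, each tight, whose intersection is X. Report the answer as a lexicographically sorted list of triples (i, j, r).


Reconstructing r_w from the 32 given conditions:

  0, 0, 0, 0, 0, 0, 0, 0, 1, 1, 1
  0, 0, 0, 0, 0, 0, 0, 1, 2, 2, 2
  0, 0, 0, 0, 0, 1, 1, 2, 3, 3, 3
  0, 0, 0, 0, 0, 1, 1, 2, 3, 3, 4
  0, 0, 0, 1, 1, 2, 2, 3, 4, 4, 5
  1, 1, 1, 2, 2, 3, 3, 4, 5, 5, 6
  1, 1, 2, 3, 3, 4, 4, 5, 6, 6, 7
  1, 2, 3, 4, 4, 5, 5, 6, 7, 7, 8
  1, 2, 3, 4, 4, 5, 6, 7, 8, 8, 9
  1, 2, 3, 4, 5, 6, 7, 8, 9, 9, 10
  1, 2, 3, 4, 5, 6, 7, 8, 9, 10, 11

second differences of R give the permutation w = (9, 8, 6, 11, 4, 1, 3, 2, 7, 5, 10).

Rothe diagram D(w) (32 cells), 8 SE-corners (essential conditions):

[(1, 8, 0), (2, 7, 0), (4, 5, 0), (4, 7, 1), (4, 10, 3), (5, 3, 0), (7, 2, 1), (9, 5, 4)]


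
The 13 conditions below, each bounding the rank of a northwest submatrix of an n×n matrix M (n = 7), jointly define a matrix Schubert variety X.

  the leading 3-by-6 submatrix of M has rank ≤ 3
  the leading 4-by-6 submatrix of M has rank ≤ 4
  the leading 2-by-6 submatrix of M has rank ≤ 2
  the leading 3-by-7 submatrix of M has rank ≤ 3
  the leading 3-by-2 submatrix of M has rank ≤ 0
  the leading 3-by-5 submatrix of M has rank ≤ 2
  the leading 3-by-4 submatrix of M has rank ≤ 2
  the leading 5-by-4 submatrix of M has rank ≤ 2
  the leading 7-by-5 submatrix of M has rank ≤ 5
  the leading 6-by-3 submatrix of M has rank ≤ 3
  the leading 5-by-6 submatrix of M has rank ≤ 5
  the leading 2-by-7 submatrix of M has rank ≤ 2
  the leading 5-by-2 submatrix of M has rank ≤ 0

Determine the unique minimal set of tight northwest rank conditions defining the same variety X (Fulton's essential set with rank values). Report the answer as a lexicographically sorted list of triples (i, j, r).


Recovering R(i,j) via the rank-extension bound from the 13 conditions:

  0, 0, 1, 1, 1, 1, 1
  0, 0, 1, 2, 2, 2, 2
  0, 0, 1, 2, 2, 3, 3
  0, 0, 1, 2, 3, 4, 4
  0, 0, 1, 2, 3, 4, 5
  1, 1, 2, 3, 4, 5, 6
  1, 2, 3, 4, 5, 6, 7

reading off 1-entries of Δ²R: w = (3, 4, 6, 5, 7, 1, 2).

D(w) has 11 cells with 2 SE-corners; essential set:

[(3, 5, 2), (5, 2, 0)]


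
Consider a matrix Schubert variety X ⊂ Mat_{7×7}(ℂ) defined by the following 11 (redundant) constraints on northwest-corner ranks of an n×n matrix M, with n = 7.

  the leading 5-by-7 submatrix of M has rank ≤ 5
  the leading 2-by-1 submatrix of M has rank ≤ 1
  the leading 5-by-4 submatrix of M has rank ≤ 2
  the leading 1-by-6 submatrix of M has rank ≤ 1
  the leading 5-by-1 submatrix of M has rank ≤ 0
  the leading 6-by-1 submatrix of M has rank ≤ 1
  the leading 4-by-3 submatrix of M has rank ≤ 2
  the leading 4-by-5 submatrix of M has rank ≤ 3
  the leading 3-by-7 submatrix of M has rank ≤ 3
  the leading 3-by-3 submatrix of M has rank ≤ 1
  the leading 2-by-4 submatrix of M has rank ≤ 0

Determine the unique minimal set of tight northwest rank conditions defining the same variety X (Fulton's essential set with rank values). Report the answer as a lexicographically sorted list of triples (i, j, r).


Rank table r_w(7×7) implied by the 11 constraints:

  0  0  0  0  1  1  1
  0  0  0  0  1  2  2
  0  1  1  1  2  3  3
  0  1  2  2  3  4  4
  0  1  2  2  3  4  5
  1  2  3  3  4  5  6
  1  2  3  4  5  6  7

hence w(1..7) = (5, 6, 2, 3, 7, 1, 4).

D(w) has 12 cells with 3 SE-corners; essential set:

[(2, 4, 0), (5, 1, 0), (5, 4, 2)]


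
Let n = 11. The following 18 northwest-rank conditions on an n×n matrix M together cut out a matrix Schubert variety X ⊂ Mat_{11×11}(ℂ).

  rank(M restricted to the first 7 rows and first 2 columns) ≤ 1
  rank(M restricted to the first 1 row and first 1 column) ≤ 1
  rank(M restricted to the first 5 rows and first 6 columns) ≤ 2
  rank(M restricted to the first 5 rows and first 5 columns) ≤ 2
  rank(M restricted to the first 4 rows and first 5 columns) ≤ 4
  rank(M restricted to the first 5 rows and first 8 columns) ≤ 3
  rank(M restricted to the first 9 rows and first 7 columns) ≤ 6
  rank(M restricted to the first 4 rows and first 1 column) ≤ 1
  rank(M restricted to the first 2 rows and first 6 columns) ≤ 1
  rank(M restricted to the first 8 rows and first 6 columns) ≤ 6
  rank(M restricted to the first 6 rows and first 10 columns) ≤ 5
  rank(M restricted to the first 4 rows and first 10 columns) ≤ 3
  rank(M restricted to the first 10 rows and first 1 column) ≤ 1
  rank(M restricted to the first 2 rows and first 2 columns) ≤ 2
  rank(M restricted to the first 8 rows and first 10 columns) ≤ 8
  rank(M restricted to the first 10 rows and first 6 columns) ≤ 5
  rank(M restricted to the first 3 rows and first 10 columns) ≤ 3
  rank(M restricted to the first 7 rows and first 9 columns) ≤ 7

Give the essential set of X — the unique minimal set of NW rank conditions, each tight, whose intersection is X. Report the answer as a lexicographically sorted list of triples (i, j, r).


Reconstructing r_w from the 18 given conditions:

  i=1: 1  1  1  1  1  1  1  1  1  1  1
  i=2: 1  1  1  1  1  1  2  2  2  2  2
  i=3: 1  1  2  2  2  2  3  3  3  3  3
  i=4: 1  1  2  2  2  2  3  3  3  3  4
  i=5: 1  1  2  2  2  2  3  3  4  4  5
  i=6: 1  1  2  3  3  3  4  4  5  5  6
  i=7: 1  1  2  3  4  4  5  5  6  6  7
  i=8: 1  2  3  4  5  5  6  6  7  7  8
  i=9: 1  2  3  4  5  5  6  7  8  8  9
  i=10: 1  2  3  4  5  5  6  7  8  9  10
  i=11: 1  2  3  4  5  6  7  8  9  10  11

hence w(1..11) = (1, 7, 3, 11, 9, 4, 5, 2, 8, 10, 6).

ℓ(w)=22; the 6 essential cells (i,j,r):

[(2, 6, 1), (4, 10, 3), (5, 6, 2), (5, 8, 3), (7, 2, 1), (10, 6, 5)]


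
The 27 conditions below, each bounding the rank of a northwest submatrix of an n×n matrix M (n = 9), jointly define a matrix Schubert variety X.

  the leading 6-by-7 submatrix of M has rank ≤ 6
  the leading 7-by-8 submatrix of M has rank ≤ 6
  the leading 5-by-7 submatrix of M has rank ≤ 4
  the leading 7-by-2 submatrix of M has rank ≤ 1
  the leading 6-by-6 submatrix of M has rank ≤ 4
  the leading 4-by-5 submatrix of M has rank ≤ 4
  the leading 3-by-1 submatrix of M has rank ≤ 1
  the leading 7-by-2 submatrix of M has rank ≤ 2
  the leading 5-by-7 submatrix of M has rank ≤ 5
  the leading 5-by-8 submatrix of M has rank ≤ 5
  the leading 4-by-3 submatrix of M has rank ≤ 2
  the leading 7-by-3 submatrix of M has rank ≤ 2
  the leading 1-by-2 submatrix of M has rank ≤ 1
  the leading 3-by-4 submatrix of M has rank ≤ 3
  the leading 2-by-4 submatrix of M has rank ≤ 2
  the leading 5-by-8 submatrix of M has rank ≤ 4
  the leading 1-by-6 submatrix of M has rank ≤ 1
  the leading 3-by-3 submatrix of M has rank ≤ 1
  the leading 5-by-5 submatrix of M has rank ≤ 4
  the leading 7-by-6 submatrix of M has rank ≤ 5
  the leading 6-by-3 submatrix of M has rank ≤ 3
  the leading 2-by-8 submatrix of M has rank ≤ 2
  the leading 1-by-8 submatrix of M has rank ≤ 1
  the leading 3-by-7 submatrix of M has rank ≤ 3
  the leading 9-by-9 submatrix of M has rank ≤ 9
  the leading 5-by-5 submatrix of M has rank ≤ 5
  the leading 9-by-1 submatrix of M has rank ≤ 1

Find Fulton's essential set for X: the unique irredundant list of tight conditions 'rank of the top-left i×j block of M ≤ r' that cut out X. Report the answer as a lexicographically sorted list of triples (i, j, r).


Propagating the 27 rank bounds to every northwest block:

  i=1: 1  1  1  1  1  1  1  1  1
  i=2: 1  1  1  2  2  2  2  2  2
  i=3: 1  1  1  2  3  3  3  3  3
  i=4: 1  1  2  3  4  4  4  4  4
  i=5: 1  1  2  3  4  4  4  4  5
  i=6: 1  1  2  3  4  4  5  5  6
  i=7: 1  1  2  3  4  5  6  6  7
  i=8: 1  2  3  4  5  6  7  7  8
  i=9: 1  2  3  4  5  6  7  8  9

reading off 1-entries of Δ²R: w = (1, 4, 5, 3, 9, 7, 6, 2, 8).

D(w) has 12 cells with 4 SE-corners; essential set:

[(3, 3, 1), (5, 8, 4), (6, 6, 4), (7, 2, 1)]


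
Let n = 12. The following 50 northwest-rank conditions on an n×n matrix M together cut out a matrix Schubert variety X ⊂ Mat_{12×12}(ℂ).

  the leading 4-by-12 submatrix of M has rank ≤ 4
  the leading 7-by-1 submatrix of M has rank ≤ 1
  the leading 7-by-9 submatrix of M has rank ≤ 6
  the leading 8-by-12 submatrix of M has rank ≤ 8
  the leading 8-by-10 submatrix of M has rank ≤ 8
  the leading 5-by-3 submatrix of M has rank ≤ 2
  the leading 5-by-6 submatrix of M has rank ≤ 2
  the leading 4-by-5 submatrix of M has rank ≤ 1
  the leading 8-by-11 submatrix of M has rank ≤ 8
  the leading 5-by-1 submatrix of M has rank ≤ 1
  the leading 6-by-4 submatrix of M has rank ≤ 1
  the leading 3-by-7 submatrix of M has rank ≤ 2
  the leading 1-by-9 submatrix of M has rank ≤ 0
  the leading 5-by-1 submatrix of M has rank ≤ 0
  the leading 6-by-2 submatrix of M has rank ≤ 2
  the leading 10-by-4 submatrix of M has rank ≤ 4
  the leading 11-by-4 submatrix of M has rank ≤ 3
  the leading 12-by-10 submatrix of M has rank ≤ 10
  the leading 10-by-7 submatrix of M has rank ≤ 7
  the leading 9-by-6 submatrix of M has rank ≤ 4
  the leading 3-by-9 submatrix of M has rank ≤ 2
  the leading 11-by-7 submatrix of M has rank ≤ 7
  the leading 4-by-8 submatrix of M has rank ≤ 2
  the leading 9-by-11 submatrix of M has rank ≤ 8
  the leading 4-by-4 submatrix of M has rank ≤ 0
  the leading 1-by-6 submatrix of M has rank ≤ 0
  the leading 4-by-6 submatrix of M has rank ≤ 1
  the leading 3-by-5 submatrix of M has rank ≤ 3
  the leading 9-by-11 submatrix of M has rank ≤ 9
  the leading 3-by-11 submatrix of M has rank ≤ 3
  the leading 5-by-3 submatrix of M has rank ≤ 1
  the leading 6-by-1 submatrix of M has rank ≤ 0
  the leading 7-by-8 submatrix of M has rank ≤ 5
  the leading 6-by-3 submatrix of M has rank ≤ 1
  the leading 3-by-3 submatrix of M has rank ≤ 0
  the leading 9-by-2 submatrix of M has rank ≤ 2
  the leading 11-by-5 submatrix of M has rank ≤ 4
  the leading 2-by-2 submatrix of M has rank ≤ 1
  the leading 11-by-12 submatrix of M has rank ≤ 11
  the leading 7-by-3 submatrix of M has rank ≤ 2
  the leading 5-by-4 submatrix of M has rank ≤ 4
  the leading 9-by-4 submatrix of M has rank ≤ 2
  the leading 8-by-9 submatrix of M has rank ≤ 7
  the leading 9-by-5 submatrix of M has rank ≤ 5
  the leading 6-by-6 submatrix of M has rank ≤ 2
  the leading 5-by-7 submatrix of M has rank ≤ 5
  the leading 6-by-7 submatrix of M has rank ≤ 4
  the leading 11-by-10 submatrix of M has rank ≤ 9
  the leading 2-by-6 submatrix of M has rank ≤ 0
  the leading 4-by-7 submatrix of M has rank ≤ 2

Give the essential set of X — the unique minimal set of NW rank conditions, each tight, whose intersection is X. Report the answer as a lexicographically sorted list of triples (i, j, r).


Reconstructing r_w from the 50 given conditions:

  0 0 0 0 0 0 0 0 0 1 1 1
  0 0 0 0 0 0 1 1 1 2 2 2
  0 0 0 0 1 1 2 2 2 3 3 3
  0 0 0 0 1 1 2 2 3 4 4 4
  0 1 1 1 2 2 3 3 4 5 5 5
  0 1 1 1 2 2 3 4 5 6 6 6
  1 2 2 2 3 3 4 5 6 7 7 7
  1 2 2 2 3 4 5 6 7 8 8 8
  1 2 2 2 3 4 5 6 7 8 8 9
  1 2 3 3 4 5 6 7 8 9 9 10
  1 2 3 3 4 5 6 7 8 9 10 11
  1 2 3 4 5 6 7 8 9 10 11 12

the unique w with this rank table is (10, 7, 5, 9, 2, 8, 1, 6, 12, 3, 11, 4).

D(w) has 36 cells with 11 SE-corners; essential set:

[(1, 9, 0), (2, 6, 0), (4, 4, 0), (4, 6, 1), (4, 8, 2), (6, 1, 0), (6, 4, 1), (6, 6, 2), (9, 4, 2), (9, 11, 8), (11, 4, 3)]


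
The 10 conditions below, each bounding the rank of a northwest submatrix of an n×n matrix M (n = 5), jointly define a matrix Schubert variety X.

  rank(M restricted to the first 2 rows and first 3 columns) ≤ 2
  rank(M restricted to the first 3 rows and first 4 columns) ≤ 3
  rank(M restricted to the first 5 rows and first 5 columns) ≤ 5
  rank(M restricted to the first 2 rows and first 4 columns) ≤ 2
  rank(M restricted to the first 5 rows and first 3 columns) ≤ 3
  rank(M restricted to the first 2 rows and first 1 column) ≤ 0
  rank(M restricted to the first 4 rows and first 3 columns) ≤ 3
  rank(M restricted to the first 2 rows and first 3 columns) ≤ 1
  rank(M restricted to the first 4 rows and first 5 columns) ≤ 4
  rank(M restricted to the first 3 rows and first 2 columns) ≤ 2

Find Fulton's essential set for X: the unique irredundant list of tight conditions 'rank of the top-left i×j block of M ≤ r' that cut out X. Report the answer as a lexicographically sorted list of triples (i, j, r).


Computing R[i][j] = min implied NW-rank bound (n=5, 10 conditions):

  row 1: 0  1  1  1  1
  row 2: 0  1  1  2  2
  row 3: 1  2  2  3  3
  row 4: 1  2  3  4  4
  row 5: 1  2  3  4  5

second differences of R give the permutation w = (2, 4, 1, 3, 5).

|D(w)|=3, |Ess(w)|=2:

[(2, 1, 0), (2, 3, 1)]


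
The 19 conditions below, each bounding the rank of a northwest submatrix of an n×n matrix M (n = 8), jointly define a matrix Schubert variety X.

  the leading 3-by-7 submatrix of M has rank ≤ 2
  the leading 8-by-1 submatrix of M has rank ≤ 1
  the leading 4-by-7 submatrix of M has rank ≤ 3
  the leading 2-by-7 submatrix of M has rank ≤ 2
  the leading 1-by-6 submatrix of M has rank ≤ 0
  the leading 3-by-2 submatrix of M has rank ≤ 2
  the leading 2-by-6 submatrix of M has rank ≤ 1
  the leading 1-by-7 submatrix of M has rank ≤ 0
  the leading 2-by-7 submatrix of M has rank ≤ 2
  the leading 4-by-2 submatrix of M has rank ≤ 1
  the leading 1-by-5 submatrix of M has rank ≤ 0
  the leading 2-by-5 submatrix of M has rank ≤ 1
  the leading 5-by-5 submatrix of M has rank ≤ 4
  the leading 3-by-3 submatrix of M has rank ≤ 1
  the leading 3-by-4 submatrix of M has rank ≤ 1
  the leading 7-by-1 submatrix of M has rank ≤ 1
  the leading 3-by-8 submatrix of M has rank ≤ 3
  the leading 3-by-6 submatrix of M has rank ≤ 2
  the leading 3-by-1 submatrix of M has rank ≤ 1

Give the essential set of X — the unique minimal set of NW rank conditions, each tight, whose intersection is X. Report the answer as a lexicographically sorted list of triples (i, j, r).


Rank table r_w(8×8) implied by the 19 constraints:

  row 1: 0  0  0  0  0  0  0  1
  row 2: 1  1  1  1  1  1  1  2
  row 3: 1  1  1  1  2  2  2  3
  row 4: 1  1  2  2  3  3  3  4
  row 5: 1  2  3  3  4  4  4  5
  row 6: 1  2  3  4  5  5  5  6
  row 7: 1  2  3  4  5  6  6  7
  row 8: 1  2  3  4  5  6  7  8

reading off 1-entries of Δ²R: w = (8, 1, 5, 3, 2, 4, 6, 7).

Fulton essential set (3 of the 11 Rothe cells):

[(1, 7, 0), (3, 4, 1), (4, 2, 1)]


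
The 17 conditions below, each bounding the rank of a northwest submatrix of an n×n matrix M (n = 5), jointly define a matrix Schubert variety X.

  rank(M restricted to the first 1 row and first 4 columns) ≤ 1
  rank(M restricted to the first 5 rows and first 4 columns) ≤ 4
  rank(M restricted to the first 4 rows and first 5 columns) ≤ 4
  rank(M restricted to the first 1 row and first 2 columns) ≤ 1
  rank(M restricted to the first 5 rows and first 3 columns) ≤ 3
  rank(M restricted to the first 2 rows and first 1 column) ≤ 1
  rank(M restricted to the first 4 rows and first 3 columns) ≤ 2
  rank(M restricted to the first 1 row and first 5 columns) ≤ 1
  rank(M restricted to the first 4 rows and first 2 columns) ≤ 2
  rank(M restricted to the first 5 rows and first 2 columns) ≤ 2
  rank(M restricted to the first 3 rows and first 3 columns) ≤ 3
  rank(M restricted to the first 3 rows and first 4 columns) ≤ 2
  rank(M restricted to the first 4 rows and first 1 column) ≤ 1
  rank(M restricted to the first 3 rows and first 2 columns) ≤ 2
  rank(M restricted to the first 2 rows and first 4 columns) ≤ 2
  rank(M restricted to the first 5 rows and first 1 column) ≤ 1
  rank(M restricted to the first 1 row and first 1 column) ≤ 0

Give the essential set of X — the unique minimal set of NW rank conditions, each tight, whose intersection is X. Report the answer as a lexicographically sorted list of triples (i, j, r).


Recovering R(i,j) via the rank-extension bound from the 17 conditions:

  row 1: 0  1  1  1  1
  row 2: 1  2  2  2  2
  row 3: 1  2  2  2  3
  row 4: 1  2  2  3  4
  row 5: 1  2  3  4  5

so w = (2, 1, 5, 4, 3).

3 SE-corners of the 4-cell Rothe diagram give Ess(w):

[(1, 1, 0), (3, 4, 2), (4, 3, 2)]


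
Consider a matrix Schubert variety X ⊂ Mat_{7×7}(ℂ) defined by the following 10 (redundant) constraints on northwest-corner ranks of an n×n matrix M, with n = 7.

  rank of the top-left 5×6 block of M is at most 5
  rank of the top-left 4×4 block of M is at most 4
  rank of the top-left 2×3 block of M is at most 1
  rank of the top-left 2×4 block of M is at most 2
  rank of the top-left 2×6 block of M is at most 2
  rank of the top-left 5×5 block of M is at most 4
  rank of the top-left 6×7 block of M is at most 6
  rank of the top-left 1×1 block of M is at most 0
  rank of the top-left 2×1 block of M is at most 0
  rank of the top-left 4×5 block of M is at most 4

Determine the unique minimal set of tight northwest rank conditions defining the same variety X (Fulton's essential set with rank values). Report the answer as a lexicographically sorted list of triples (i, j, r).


Computing R[i][j] = min implied NW-rank bound (n=7, 10 conditions):

  R[1]: 0, 1, 1, 1, 1, 1, 1
  R[2]: 0, 1, 1, 2, 2, 2, 2
  R[3]: 1, 2, 2, 3, 3, 3, 3
  R[4]: 1, 2, 3, 4, 4, 4, 4
  R[5]: 1, 2, 3, 4, 4, 5, 5
  R[6]: 1, 2, 3, 4, 5, 6, 6
  R[7]: 1, 2, 3, 4, 5, 6, 7

the unique w with this rank table is (2, 4, 1, 3, 6, 5, 7).

D(w) has 4 cells with 3 SE-corners; essential set:

[(2, 1, 0), (2, 3, 1), (5, 5, 4)]


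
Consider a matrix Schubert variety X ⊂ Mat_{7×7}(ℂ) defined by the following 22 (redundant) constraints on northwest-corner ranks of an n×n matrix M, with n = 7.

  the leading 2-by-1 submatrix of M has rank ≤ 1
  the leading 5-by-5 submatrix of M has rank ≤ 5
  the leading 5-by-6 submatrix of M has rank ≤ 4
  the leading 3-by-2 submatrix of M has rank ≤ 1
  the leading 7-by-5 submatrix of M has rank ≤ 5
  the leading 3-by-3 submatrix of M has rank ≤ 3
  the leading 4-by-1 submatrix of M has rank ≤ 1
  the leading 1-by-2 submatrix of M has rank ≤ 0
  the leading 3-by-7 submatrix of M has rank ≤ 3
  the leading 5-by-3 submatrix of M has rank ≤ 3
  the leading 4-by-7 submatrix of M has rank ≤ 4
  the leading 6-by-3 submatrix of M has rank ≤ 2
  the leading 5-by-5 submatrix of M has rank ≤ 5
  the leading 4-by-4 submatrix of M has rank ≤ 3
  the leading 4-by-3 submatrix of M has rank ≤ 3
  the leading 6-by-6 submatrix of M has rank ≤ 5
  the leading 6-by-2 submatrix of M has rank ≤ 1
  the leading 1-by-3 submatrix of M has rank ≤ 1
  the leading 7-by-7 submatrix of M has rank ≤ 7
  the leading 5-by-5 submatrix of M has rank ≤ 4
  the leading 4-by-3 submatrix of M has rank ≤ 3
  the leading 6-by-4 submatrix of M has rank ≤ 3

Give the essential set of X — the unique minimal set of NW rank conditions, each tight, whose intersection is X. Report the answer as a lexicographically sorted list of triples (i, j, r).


Reconstructing r_w from the 22 given conditions:

  row 1: 0  0  1  1  1  1  1
  row 2: 1  1  2  2  2  2  2
  row 3: 1  1  2  3  3  3  3
  row 4: 1  1  2  3  4  4  4
  row 5: 1  1  2  3  4  4  5
  row 6: 1  1  2  3  4  5  6
  row 7: 1  2  3  4  5  6  7

the unique w with this rank table is (3, 1, 4, 5, 7, 6, 2).

Fulton essential set (3 of the 7 Rothe cells):

[(1, 2, 0), (5, 6, 4), (6, 2, 1)]


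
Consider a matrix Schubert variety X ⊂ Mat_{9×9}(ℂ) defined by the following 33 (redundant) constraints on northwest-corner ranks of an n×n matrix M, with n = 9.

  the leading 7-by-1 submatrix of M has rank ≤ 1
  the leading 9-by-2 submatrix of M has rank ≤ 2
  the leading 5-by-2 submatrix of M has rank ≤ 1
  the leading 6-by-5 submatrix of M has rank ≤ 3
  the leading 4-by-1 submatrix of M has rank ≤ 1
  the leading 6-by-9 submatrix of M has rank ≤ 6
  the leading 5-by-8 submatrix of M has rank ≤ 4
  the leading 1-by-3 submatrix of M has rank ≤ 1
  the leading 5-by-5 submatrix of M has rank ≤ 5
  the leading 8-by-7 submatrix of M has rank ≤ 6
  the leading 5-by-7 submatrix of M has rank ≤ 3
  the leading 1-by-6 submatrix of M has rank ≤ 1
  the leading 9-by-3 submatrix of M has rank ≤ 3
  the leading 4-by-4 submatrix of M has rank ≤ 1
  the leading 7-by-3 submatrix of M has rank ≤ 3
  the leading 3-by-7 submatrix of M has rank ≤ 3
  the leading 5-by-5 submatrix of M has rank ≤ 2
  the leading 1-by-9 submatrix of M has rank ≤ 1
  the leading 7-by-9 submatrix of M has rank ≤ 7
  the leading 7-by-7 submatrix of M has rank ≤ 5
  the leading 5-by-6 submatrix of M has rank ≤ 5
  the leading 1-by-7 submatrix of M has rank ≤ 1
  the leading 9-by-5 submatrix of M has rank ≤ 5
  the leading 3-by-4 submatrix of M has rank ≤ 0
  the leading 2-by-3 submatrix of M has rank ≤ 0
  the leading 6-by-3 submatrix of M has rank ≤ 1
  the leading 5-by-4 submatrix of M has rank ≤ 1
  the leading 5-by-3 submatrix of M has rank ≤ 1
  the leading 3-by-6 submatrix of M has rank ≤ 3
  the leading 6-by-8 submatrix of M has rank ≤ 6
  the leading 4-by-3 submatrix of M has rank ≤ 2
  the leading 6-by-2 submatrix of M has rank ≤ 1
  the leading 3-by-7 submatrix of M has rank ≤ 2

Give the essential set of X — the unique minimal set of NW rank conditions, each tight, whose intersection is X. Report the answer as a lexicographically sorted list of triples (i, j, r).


The tightest implied rank at each (i,j), from the 33 conditions:

  0, 0, 0, 0, 1, 1, 1, 1, 1
  0, 0, 0, 0, 1, 2, 2, 2, 2
  0, 0, 0, 0, 1, 2, 2, 3, 3
  1, 1, 1, 1, 2, 3, 3, 4, 4
  1, 1, 1, 1, 2, 3, 3, 4, 5
  1, 1, 1, 2, 3, 4, 4, 5, 6
  1, 2, 2, 3, 4, 5, 5, 6, 7
  1, 2, 3, 4, 5, 6, 6, 7, 8
  1, 2, 3, 4, 5, 6, 7, 8, 9

giving w = (5, 6, 8, 1, 9, 4, 2, 3, 7) via Δ²R.

5 SE-corners of the 19-cell Rothe diagram give Ess(w):

[(3, 4, 0), (3, 7, 2), (5, 4, 1), (5, 7, 3), (6, 3, 1)]


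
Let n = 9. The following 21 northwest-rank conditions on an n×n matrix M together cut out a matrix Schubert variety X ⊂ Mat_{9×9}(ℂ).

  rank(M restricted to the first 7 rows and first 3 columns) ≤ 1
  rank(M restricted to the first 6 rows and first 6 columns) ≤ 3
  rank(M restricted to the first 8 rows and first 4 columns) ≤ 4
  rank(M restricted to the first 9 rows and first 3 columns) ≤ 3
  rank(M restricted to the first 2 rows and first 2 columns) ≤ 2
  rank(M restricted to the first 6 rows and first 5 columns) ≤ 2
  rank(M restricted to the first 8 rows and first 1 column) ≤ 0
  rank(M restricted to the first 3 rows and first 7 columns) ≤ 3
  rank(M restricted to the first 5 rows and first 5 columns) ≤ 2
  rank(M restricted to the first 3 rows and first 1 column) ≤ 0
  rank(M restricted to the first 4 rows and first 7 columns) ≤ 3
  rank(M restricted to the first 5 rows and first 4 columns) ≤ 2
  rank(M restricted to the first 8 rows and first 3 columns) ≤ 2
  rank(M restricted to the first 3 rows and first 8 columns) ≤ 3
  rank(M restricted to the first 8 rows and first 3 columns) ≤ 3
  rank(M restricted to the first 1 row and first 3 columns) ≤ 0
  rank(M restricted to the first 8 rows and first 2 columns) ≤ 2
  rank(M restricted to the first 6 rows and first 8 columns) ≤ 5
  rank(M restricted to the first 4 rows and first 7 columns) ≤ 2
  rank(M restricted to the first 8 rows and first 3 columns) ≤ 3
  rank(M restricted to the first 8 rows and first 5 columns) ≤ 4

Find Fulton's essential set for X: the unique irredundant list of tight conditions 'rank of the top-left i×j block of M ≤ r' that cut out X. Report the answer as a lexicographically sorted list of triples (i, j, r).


Reconstructing r_w from the 21 given conditions:

  0 | 0 | 0 | 1 | 1 | 1 | 1 | 1 | 1
  0 | 1 | 1 | 2 | 2 | 2 | 2 | 2 | 2
  0 | 1 | 1 | 2 | 2 | 2 | 2 | 3 | 3
  0 | 1 | 1 | 2 | 2 | 2 | 2 | 3 | 4
  0 | 1 | 1 | 2 | 2 | 3 | 3 | 4 | 5
  0 | 1 | 1 | 2 | 2 | 3 | 4 | 5 | 6
  0 | 1 | 1 | 2 | 3 | 4 | 5 | 6 | 7
  0 | 1 | 2 | 3 | 4 | 5 | 6 | 7 | 8
  1 | 2 | 3 | 4 | 5 | 6 | 7 | 8 | 9

the unique w with this rank table is (4, 2, 8, 9, 6, 7, 5, 3, 1).

Fulton essential set (5 of the 23 Rothe cells):

[(1, 3, 0), (4, 7, 2), (6, 5, 2), (7, 3, 1), (8, 1, 0)]


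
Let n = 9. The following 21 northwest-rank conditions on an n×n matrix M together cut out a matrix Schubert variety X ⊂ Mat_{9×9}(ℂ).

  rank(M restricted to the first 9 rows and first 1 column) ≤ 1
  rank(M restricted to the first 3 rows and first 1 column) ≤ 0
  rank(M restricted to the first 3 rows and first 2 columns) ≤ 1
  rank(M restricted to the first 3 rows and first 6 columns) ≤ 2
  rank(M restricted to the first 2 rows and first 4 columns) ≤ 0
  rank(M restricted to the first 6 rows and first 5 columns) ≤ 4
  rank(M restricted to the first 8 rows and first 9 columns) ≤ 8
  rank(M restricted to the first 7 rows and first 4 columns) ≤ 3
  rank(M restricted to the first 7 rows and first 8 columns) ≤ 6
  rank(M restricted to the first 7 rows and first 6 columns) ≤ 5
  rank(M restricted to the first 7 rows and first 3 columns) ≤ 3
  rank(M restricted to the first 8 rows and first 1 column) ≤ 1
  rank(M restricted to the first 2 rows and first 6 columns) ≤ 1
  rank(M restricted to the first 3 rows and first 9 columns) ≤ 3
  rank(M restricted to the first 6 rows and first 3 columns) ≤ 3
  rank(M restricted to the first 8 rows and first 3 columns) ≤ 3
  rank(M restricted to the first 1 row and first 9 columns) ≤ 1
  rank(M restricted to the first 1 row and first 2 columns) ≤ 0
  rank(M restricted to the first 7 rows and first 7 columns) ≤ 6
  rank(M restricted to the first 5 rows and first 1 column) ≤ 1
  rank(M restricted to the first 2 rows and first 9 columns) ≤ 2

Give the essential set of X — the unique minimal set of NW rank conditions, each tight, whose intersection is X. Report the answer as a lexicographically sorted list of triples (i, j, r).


Computing R[i][j] = min implied NW-rank bound (n=9, 21 conditions):

  i=1: 0 | 0 | 0 | 0 | 1 | 1 | 1 | 1 | 1
  i=2: 0 | 0 | 0 | 0 | 1 | 1 | 2 | 2 | 2
  i=3: 0 | 1 | 1 | 1 | 2 | 2 | 3 | 3 | 3
  i=4: 1 | 2 | 2 | 2 | 3 | 3 | 4 | 4 | 4
  i=5: 1 | 2 | 3 | 3 | 4 | 4 | 5 | 5 | 5
  i=6: 1 | 2 | 3 | 3 | 4 | 5 | 6 | 6 | 6
  i=7: 1 | 2 | 3 | 3 | 4 | 5 | 6 | 6 | 7
  i=8: 1 | 2 | 3 | 4 | 5 | 6 | 7 | 7 | 8
  i=9: 1 | 2 | 3 | 4 | 5 | 6 | 7 | 8 | 9

reading off 1-entries of Δ²R: w = (5, 7, 2, 1, 3, 6, 9, 4, 8).

5 SE-corners of the 13-cell Rothe diagram give Ess(w):

[(2, 4, 0), (2, 6, 1), (3, 1, 0), (7, 4, 3), (7, 8, 6)]


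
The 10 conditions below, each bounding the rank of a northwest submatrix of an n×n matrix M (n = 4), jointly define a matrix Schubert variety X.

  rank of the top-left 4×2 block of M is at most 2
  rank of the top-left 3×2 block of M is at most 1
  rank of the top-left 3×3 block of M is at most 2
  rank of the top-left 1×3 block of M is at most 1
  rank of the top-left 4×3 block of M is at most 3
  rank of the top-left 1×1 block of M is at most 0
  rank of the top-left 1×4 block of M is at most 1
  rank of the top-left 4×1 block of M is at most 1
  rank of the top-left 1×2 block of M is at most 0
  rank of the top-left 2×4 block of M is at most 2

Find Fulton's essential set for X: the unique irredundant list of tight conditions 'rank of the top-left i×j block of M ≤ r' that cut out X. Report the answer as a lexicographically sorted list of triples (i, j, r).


Reconstructing r_w from the 10 given conditions:

  0 | 0 | 1 | 1
  1 | 1 | 2 | 2
  1 | 1 | 2 | 3
  1 | 2 | 3 | 4

giving w = (3, 1, 4, 2) via Δ²R.

Rothe diagram D(w) (3 cells), 2 SE-corners (essential conditions):

[(1, 2, 0), (3, 2, 1)]


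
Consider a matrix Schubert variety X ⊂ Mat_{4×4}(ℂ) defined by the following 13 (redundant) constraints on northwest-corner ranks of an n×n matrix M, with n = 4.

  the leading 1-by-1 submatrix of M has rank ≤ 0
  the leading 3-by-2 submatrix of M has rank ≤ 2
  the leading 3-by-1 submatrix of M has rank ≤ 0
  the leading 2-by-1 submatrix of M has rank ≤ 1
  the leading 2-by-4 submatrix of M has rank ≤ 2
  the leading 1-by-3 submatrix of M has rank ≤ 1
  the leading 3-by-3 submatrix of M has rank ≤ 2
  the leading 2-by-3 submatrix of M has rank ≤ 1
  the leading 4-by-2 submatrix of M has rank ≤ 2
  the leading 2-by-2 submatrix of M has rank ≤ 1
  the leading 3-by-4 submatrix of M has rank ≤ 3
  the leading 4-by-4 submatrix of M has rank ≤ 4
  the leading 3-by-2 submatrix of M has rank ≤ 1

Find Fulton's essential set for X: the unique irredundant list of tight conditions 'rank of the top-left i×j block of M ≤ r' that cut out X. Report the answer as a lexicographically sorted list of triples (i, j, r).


Propagating the 13 rank bounds to every northwest block:

  i=1: 0 | 1 | 1 | 1
  i=2: 0 | 1 | 1 | 2
  i=3: 0 | 1 | 2 | 3
  i=4: 1 | 2 | 3 | 4

second differences of R give the permutation w = (2, 4, 3, 1).

Fulton essential set (2 of the 4 Rothe cells):

[(2, 3, 1), (3, 1, 0)]


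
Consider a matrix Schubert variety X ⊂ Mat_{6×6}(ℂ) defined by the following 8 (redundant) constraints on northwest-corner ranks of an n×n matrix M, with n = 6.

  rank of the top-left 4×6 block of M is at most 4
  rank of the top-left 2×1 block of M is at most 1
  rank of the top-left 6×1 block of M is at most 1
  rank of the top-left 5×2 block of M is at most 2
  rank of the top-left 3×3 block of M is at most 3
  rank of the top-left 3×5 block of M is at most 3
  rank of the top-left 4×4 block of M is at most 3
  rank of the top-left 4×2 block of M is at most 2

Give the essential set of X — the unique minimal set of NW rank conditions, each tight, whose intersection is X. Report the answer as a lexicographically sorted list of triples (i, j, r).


Reconstructing r_w from the 8 given conditions:

  R[1]: 1  1  1  1  1  1
  R[2]: 1  2  2  2  2  2
  R[3]: 1  2  3  3  3  3
  R[4]: 1  2  3  3  4  4
  R[5]: 1  2  3  4  5  5
  R[6]: 1  2  3  4  5  6

so w = (1, 2, 3, 5, 4, 6).

1 SE-corner of the 1-cell Rothe diagram gives Ess(w):

[(4, 4, 3)]


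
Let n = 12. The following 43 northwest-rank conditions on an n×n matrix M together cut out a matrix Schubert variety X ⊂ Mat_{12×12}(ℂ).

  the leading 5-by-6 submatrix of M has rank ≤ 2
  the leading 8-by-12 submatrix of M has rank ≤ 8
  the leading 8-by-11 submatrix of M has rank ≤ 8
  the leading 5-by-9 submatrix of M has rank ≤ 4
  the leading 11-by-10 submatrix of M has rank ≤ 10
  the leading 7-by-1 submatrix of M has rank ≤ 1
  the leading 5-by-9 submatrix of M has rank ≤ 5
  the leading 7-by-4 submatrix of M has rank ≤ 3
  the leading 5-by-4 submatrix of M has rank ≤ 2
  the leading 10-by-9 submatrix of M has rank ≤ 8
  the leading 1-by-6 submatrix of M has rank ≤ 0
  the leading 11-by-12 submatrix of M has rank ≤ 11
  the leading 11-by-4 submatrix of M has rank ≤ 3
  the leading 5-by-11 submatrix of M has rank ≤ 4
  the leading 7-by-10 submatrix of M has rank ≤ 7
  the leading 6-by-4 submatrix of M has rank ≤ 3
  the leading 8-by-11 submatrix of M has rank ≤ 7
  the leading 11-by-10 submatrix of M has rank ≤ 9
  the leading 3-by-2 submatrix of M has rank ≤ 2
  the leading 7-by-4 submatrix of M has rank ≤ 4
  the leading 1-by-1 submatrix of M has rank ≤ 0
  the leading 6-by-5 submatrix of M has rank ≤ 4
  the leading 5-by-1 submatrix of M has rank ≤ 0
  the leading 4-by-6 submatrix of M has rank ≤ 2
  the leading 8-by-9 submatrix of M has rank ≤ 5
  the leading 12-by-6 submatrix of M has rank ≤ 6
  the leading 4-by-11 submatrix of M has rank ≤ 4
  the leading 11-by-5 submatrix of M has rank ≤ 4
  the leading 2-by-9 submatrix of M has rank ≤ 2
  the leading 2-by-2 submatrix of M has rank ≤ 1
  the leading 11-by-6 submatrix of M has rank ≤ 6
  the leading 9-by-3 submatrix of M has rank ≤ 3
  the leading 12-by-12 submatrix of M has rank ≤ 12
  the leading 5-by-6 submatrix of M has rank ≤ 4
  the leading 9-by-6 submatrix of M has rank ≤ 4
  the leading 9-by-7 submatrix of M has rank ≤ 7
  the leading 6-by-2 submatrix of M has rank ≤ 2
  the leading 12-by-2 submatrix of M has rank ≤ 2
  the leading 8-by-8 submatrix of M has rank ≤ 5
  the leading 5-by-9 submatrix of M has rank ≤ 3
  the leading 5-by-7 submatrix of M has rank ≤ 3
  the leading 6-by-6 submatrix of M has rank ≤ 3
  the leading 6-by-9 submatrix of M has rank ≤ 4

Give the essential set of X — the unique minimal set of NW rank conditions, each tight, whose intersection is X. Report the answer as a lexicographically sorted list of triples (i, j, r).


The tightest implied rank at each (i,j), from the 43 conditions:

  row 1: 0 | 0 | 0 | 0 | 0 | 0 | 1 | 1 | 1 | 1 | 1 | 1
  row 2: 0 | 1 | 1 | 1 | 1 | 1 | 2 | 2 | 2 | 2 | 2 | 2
  row 3: 0 | 1 | 2 | 2 | 2 | 2 | 3 | 3 | 3 | 3 | 3 | 3
  row 4: 0 | 1 | 2 | 2 | 2 | 2 | 3 | 3 | 3 | 4 | 4 | 4
  row 5: 0 | 1 | 2 | 2 | 2 | 2 | 3 | 3 | 3 | 4 | 4 | 5
  row 6: 1 | 2 | 3 | 3 | 3 | 3 | 4 | 4 | 4 | 5 | 5 | 6
  row 7: 1 | 2 | 3 | 3 | 4 | 4 | 5 | 5 | 5 | 6 | 6 | 7
  row 8: 1 | 2 | 3 | 3 | 4 | 4 | 5 | 5 | 5 | 6 | 7 | 8
  row 9: 1 | 2 | 3 | 3 | 4 | 4 | 5 | 6 | 6 | 7 | 8 | 9
  row 10: 1 | 2 | 3 | 3 | 4 | 5 | 6 | 7 | 7 | 8 | 9 | 10
  row 11: 1 | 2 | 3 | 3 | 4 | 5 | 6 | 7 | 8 | 9 | 10 | 11
  row 12: 1 | 2 | 3 | 4 | 5 | 6 | 7 | 8 | 9 | 10 | 11 | 12

hence w(1..12) = (7, 2, 3, 10, 12, 1, 5, 11, 8, 6, 9, 4).

Rothe diagram D(w) (30 cells), 8 SE-corners (essential conditions):

[(1, 6, 0), (5, 1, 0), (5, 6, 2), (5, 9, 3), (5, 11, 4), (8, 9, 5), (9, 6, 4), (11, 4, 3)]


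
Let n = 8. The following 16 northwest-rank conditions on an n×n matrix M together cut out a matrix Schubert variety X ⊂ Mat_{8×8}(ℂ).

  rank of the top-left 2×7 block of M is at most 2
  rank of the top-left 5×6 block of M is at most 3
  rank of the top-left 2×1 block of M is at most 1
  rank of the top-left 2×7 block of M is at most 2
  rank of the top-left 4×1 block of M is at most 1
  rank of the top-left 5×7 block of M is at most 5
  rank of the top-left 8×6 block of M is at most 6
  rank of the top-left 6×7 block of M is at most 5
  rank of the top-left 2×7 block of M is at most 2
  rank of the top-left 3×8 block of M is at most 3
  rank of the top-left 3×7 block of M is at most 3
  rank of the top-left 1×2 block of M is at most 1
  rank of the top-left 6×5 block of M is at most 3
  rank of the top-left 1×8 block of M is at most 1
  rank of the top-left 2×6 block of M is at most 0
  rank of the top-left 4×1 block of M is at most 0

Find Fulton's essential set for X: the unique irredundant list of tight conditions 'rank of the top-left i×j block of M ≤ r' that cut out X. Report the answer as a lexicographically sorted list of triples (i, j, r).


Reconstructing r_w from the 16 given conditions:

  R[1]: 0, 0, 0, 0, 0, 0, 1, 1
  R[2]: 0, 0, 0, 0, 0, 0, 1, 2
  R[3]: 0, 1, 1, 1, 1, 1, 2, 3
  R[4]: 0, 1, 2, 2, 2, 2, 3, 4
  R[5]: 1, 2, 3, 3, 3, 3, 4, 5
  R[6]: 1, 2, 3, 3, 3, 4, 5, 6
  R[7]: 1, 2, 3, 4, 4, 5, 6, 7
  R[8]: 1, 2, 3, 4, 5, 6, 7, 8

the unique w with this rank table is (7, 8, 2, 3, 1, 6, 4, 5).

ℓ(w)=16; the 3 essential cells (i,j,r):

[(2, 6, 0), (4, 1, 0), (6, 5, 3)]


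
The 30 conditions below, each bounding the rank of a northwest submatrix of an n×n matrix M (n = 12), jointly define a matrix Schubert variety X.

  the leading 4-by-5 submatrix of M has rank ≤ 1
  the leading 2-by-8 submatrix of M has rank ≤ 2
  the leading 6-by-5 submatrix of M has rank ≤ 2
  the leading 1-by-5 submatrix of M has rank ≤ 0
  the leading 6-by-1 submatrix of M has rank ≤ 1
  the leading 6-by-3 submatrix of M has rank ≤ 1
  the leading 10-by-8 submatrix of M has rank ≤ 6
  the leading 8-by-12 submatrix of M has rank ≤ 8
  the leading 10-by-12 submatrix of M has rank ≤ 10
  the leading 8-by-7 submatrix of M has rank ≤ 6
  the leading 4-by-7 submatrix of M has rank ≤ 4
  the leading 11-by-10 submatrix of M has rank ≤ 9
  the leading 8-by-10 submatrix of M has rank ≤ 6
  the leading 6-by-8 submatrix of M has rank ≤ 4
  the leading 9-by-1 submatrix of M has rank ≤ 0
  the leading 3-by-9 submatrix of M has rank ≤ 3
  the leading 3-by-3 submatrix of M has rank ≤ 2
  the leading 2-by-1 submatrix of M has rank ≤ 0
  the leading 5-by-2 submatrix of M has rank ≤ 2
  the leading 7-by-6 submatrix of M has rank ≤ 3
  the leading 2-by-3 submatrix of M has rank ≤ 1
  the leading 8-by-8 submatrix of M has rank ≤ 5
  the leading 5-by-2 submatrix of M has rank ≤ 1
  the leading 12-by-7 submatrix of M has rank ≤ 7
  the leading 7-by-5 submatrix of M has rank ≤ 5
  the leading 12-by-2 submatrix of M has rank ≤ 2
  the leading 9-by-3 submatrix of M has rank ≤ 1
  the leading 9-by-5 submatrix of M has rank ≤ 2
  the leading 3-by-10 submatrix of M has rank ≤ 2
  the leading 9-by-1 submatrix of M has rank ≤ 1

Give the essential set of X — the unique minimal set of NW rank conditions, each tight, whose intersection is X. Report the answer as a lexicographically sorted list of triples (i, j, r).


Computing R[i][j] = min implied NW-rank bound (n=12, 30 conditions):

  R[1]: 0, 0, 0, 0, 0, 1, 1, 1, 1, 1, 1, 1
  R[2]: 0, 1, 1, 1, 1, 2, 2, 2, 2, 2, 2, 2
  R[3]: 0, 1, 1, 1, 1, 2, 2, 2, 2, 2, 3, 3
  R[4]: 0, 1, 1, 1, 1, 2, 3, 3, 3, 3, 4, 4
  R[5]: 0, 1, 1, 2, 2, 3, 4, 4, 4, 4, 5, 5
  R[6]: 0, 1, 1, 2, 2, 3, 4, 4, 5, 5, 6, 6
  R[7]: 0, 1, 1, 2, 2, 3, 4, 5, 6, 6, 7, 7
  R[8]: 0, 1, 1, 2, 2, 3, 4, 5, 6, 6, 7, 8
  R[9]: 0, 1, 1, 2, 2, 3, 4, 5, 6, 7, 8, 9
  R[10]: 1, 2, 2, 3, 3, 4, 5, 6, 7, 8, 9, 10
  R[11]: 1, 2, 3, 4, 4, 5, 6, 7, 8, 9, 10, 11
  R[12]: 1, 2, 3, 4, 5, 6, 7, 8, 9, 10, 11, 12

the unique w with this rank table is (6, 2, 11, 7, 4, 9, 8, 12, 10, 1, 3, 5).

Fulton essential set (8 of the 34 Rothe cells):

[(1, 5, 0), (3, 10, 2), (4, 5, 1), (6, 8, 4), (8, 10, 6), (9, 1, 0), (9, 3, 1), (9, 5, 2)]


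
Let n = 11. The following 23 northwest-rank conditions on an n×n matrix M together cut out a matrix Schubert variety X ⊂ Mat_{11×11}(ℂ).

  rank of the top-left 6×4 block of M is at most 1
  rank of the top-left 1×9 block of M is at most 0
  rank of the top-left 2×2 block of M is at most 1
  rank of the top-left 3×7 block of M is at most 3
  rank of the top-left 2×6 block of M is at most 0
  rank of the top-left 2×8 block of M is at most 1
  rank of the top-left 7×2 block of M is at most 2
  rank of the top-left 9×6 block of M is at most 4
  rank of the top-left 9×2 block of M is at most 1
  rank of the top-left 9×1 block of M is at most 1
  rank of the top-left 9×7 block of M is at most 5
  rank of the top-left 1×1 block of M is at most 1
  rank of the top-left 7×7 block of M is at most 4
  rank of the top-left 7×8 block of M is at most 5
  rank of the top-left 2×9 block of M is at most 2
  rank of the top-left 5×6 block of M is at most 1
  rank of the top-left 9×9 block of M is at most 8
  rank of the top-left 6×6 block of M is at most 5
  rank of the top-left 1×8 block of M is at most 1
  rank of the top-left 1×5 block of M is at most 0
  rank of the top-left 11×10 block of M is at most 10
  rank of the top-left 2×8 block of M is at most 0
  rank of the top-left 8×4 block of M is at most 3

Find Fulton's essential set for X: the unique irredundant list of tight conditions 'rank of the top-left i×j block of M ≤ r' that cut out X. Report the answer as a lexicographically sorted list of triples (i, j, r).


Rank table r_w(11×11) implied by the 23 constraints:

  R[1]: 0  0  0  0  0  0  0  0  0  1  1
  R[2]: 0  0  0  0  0  0  0  0  1  2  2
  R[3]: 1  1  1  1  1  1  1  1  2  3  3
  R[4]: 1  1  1  1  1  1  2  2  3  4  4
  R[5]: 1  1  1  1  1  1  2  3  4  5  5
  R[6]: 1  1  1  1  2  2  3  4  5  6  6
  R[7]: 1  1  2  2  3  3  4  5  6  7  7
  R[8]: 1  1  2  3  4  4  5  6  7  8  8
  R[9]: 1  1  2  3  4  4  5  6  7  8  9
  R[10]: 1  2  3  4  5  5  6  7  8  9  10
  R[11]: 1  2  3  4  5  6  7  8  9  10  11

hence w(1..11) = (10, 9, 1, 7, 8, 5, 3, 4, 11, 2, 6).

ℓ(w)=34; the 6 essential cells (i,j,r):

[(1, 9, 0), (2, 8, 0), (5, 6, 1), (6, 4, 1), (9, 2, 1), (9, 6, 4)]
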